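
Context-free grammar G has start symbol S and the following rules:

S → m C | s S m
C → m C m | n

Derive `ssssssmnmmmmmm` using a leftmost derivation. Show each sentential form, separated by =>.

S => sSm   [S → s S m]
sSm => ssSmm   [S → s S m]
ssSmm => sssSmmm   [S → s S m]
sssSmmm => ssssSmmmm   [S → s S m]
ssssSmmmm => sssssSmmmmm   [S → s S m]
sssssSmmmmm => ssssssSmmmmmm   [S → s S m]
ssssssSmmmmmm => ssssssmCmmmmmm   [S → m C]
ssssssmCmmmmmm => ssssssmnmmmmmm   [C → n]

S => sSm => ssSmm => sssSmmm => ssssSmmmm => sssssSmmmmm => ssssssSmmmmmm => ssssssmCmmmmmm => ssssssmnmmmmmm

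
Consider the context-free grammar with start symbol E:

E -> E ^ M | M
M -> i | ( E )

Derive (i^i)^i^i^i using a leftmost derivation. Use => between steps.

E => E^M => E^M^M => E^M^M^M => M^M^M^M => (E)^M^M^M => (E^M)^M^M^M => (M^M)^M^M^M => (i^M)^M^M^M => (i^i)^M^M^M => (i^i)^i^M^M => (i^i)^i^i^M => (i^i)^i^i^i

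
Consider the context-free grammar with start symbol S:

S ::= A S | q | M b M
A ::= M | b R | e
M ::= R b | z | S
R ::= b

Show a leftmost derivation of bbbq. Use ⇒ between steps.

S ⇒ MbM   [S ::= M b M]
MbM ⇒ RbbM   [M ::= R b]
RbbM ⇒ bbbM   [R ::= b]
bbbM ⇒ bbbS   [M ::= S]
bbbS ⇒ bbbq   [S ::= q]

S ⇒ MbM ⇒ RbbM ⇒ bbbM ⇒ bbbS ⇒ bbbq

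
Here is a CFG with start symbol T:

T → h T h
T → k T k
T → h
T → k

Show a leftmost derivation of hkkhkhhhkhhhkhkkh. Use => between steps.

T => hTh => hkTkh => hkkTkkh => hkkhThkkh => hkkhkTkhkkh => hkkhkhThkhkkh => hkkhkhhThhkhkkh => hkkhkhhhThhhkhkkh => hkkhkhhhkhhhkhkkh

T => hTh   [T → h T h]
hTh => hkTkh   [T → k T k]
hkTkh => hkkTkkh   [T → k T k]
hkkTkkh => hkkhThkkh   [T → h T h]
hkkhThkkh => hkkhkTkhkkh   [T → k T k]
hkkhkTkhkkh => hkkhkhThkhkkh   [T → h T h]
hkkhkhThkhkkh => hkkhkhhThhkhkkh   [T → h T h]
hkkhkhhThhkhkkh => hkkhkhhhThhhkhkkh   [T → h T h]
hkkhkhhhThhhkhkkh => hkkhkhhhkhhhkhkkh   [T → k]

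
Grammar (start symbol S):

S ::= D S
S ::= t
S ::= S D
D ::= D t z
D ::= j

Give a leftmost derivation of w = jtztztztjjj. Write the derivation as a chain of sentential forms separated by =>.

S => SD => DSD => DtzSD => DtztzSD => DtztztzSD => jtztztzSD => jtztztzSDD => jtztztzSDDD => jtztztztDDD => jtztztztjDD => jtztztztjjD => jtztztztjjj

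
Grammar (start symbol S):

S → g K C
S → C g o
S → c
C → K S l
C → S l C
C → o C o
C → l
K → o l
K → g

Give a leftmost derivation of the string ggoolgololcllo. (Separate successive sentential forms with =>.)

S => gKC   [S → g K C]
gKC => ggC   [K → g]
ggC => ggoCo   [C → o C o]
ggoCo => ggoKSlo   [C → K S l]
ggoKSlo => ggoolSlo   [K → o l]
ggoolSlo => ggoolgKClo   [S → g K C]
ggoolgKClo => ggoolgolClo   [K → o l]
ggoolgolClo => ggoolgolKSllo   [C → K S l]
ggoolgolKSllo => ggoolgololSllo   [K → o l]
ggoolgololSllo => ggoolgololcllo   [S → c]

S => gKC => ggC => ggoCo => ggoKSlo => ggoolSlo => ggoolgKClo => ggoolgolClo => ggoolgolKSllo => ggoolgololSllo => ggoolgololcllo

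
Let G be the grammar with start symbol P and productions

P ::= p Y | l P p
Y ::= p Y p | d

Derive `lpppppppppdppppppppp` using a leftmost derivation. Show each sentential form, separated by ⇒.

P ⇒ lPp ⇒ lpYp ⇒ lppYpp ⇒ lpppYppp ⇒ lppppYpppp ⇒ lpppppYppppp ⇒ lppppppYpppppp ⇒ lpppppppYppppppp ⇒ lppppppppYpppppppp ⇒ lpppppppppYppppppppp ⇒ lpppppppppdppppppppp

P ⇒ lPp   [P ::= l P p]
lPp ⇒ lpYp   [P ::= p Y]
lpYp ⇒ lppYpp   [Y ::= p Y p]
lppYpp ⇒ lpppYppp   [Y ::= p Y p]
lpppYppp ⇒ lppppYpppp   [Y ::= p Y p]
lppppYpppp ⇒ lpppppYppppp   [Y ::= p Y p]
lpppppYppppp ⇒ lppppppYpppppp   [Y ::= p Y p]
lppppppYpppppp ⇒ lpppppppYppppppp   [Y ::= p Y p]
lpppppppYppppppp ⇒ lppppppppYpppppppp   [Y ::= p Y p]
lppppppppYpppppppp ⇒ lpppppppppYppppppppp   [Y ::= p Y p]
lpppppppppYppppppppp ⇒ lpppppppppdppppppppp   [Y ::= d]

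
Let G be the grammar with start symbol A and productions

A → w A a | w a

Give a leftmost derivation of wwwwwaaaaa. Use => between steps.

A => wAa => wwAaa => wwwAaaa => wwwwAaaaa => wwwwwaaaaa

A => wAa   [A → w A a]
wAa => wwAaa   [A → w A a]
wwAaa => wwwAaaa   [A → w A a]
wwwAaaa => wwwwAaaaa   [A → w A a]
wwwwAaaaa => wwwwwaaaaa   [A → w a]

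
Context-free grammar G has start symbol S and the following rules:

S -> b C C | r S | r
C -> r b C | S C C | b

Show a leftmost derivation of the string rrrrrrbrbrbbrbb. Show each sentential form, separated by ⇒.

S ⇒ rS ⇒ rrS ⇒ rrrS ⇒ rrrrS ⇒ rrrrrS ⇒ rrrrrrS ⇒ rrrrrrbCC ⇒ rrrrrrbrbCC ⇒ rrrrrrbrbrbCC ⇒ rrrrrrbrbrbbC ⇒ rrrrrrbrbrbbrbC ⇒ rrrrrrbrbrbbrbb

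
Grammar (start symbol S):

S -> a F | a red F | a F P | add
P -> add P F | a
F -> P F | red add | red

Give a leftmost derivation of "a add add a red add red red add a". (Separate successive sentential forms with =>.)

S => a F P => a P F P => a add P F F P => a add add P F F F P => a add add a F F F P => a add add a red add F F P => a add add a red add red F P => a add add a red add red red add P => a add add a red add red red add a

S => a F P   [S -> a F P]
a F P => a P F P   [F -> P F]
a P F P => a add P F F P   [P -> add P F]
a add P F F P => a add add P F F F P   [P -> add P F]
a add add P F F F P => a add add a F F F P   [P -> a]
a add add a F F F P => a add add a red add F F P   [F -> red add]
a add add a red add F F P => a add add a red add red F P   [F -> red]
a add add a red add red F P => a add add a red add red red add P   [F -> red add]
a add add a red add red red add P => a add add a red add red red add a   [P -> a]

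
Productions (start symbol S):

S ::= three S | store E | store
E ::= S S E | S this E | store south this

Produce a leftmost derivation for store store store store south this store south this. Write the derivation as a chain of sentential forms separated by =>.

S => store E   [S ::= store E]
store E => store S S E   [E ::= S S E]
store S S E => store store S E   [S ::= store]
store store S E => store store store E E   [S ::= store E]
store store store E E => store store store store south this E   [E ::= store south this]
store store store store south this E => store store store store south this store south this   [E ::= store south this]

S => store E => store S S E => store store S E => store store store E E => store store store store south this E => store store store store south this store south this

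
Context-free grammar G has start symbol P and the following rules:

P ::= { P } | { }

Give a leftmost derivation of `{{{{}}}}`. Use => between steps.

P => {P} => {{P}} => {{{P}}} => {{{{}}}}

P => {P}   [P ::= { P }]
{P} => {{P}}   [P ::= { P }]
{{P}} => {{{P}}}   [P ::= { P }]
{{{P}}} => {{{{}}}}   [P ::= { }]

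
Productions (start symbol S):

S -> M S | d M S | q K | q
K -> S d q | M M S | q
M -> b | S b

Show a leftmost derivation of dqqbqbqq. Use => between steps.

S => MS => SbS => dMSbS => dSbSbS => dqKbSbS => dqqbSbS => dqqbqbS => dqqbqbqK => dqqbqbqq

S => MS   [S -> M S]
MS => SbS   [M -> S b]
SbS => dMSbS   [S -> d M S]
dMSbS => dSbSbS   [M -> S b]
dSbSbS => dqKbSbS   [S -> q K]
dqKbSbS => dqqbSbS   [K -> q]
dqqbSbS => dqqbqbS   [S -> q]
dqqbqbS => dqqbqbqK   [S -> q K]
dqqbqbqK => dqqbqbqq   [K -> q]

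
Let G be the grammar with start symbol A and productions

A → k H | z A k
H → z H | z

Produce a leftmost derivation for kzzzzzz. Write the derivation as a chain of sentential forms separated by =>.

A => kH => kzH => kzzH => kzzzH => kzzzzH => kzzzzzH => kzzzzzz

A => kH   [A → k H]
kH => kzH   [H → z H]
kzH => kzzH   [H → z H]
kzzH => kzzzH   [H → z H]
kzzzH => kzzzzH   [H → z H]
kzzzzH => kzzzzzH   [H → z H]
kzzzzzH => kzzzzzz   [H → z]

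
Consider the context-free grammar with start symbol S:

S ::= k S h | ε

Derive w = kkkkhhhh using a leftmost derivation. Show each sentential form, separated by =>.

S => kSh => kkShh => kkkShhh => kkkkShhhh => kkkkhhhh

S => kSh   [S ::= k S h]
kSh => kkShh   [S ::= k S h]
kkShh => kkkShhh   [S ::= k S h]
kkkShhh => kkkkShhhh   [S ::= k S h]
kkkkShhhh => kkkkhhhh   [S ::= ε]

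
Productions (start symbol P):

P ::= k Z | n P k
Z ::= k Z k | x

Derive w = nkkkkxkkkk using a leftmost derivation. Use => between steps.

P=>nPk=>nkZk=>nkkZkk=>nkkkZkkk=>nkkkkZkkkk=>nkkkkxkkkk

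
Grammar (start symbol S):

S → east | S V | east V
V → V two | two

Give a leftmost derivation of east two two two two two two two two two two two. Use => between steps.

S => S V   [S → S V]
S V => S V V   [S → S V]
S V V => east V V V   [S → east V]
east V V V => east V two V V   [V → V two]
east V two V V => east V two two V V   [V → V two]
east V two two V V => east V two two two V V   [V → V two]
east V two two two V V => east V two two two two V V   [V → V two]
east V two two two two V V => east V two two two two two V V   [V → V two]
east V two two two two two V V => east V two two two two two two V V   [V → V two]
east V two two two two two two V V => east two two two two two two two V V   [V → two]
east two two two two two two two V V => east two two two two two two two V two V   [V → V two]
east two two two two two two two V two V => east two two two two two two two V two two V   [V → V two]
east two two two two two two two V two two V => east two two two two two two two two two two V   [V → two]
east two two two two two two two two two two V => east two two two two two two two two two two two   [V → two]

S => S V => S V V => east V V V => east V two V V => east V two two V V => east V two two two V V => east V two two two two V V => east V two two two two two V V => east V two two two two two two V V => east two two two two two two two V V => east two two two two two two two V two V => east two two two two two two two V two two V => east two two two two two two two two two two V => east two two two two two two two two two two two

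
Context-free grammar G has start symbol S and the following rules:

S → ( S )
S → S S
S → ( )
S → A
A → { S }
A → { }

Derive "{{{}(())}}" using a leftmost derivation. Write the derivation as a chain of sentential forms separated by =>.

S => A => {S} => {A} => {{S}} => {{SS}} => {{AS}} => {{{}S}} => {{{}(S)}} => {{{}(())}}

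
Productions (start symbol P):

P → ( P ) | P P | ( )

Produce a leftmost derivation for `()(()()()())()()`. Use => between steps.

P=>PP=>PPP=>()PP=>()PPP=>()(P)PP=>()(PP)PP=>()(PPP)PP=>()(PPPP)PP=>()(()PPP)PP=>()(()()PP)PP=>()(()()()P)PP=>()(()()()())PP=>()(()()()())()P=>()(()()()())()()

P => PP   [P → P P]
PP => PPP   [P → P P]
PPP => ()PP   [P → ( )]
()PP => ()PPP   [P → P P]
()PPP => ()(P)PP   [P → ( P )]
()(P)PP => ()(PP)PP   [P → P P]
()(PP)PP => ()(PPP)PP   [P → P P]
()(PPP)PP => ()(PPPP)PP   [P → P P]
()(PPPP)PP => ()(()PPP)PP   [P → ( )]
()(()PPP)PP => ()(()()PP)PP   [P → ( )]
()(()()PP)PP => ()(()()()P)PP   [P → ( )]
()(()()()P)PP => ()(()()()())PP   [P → ( )]
()(()()()())PP => ()(()()()())()P   [P → ( )]
()(()()()())()P => ()(()()()())()()   [P → ( )]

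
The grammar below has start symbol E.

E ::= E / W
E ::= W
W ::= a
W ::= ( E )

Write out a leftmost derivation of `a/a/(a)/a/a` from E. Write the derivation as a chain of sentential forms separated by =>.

E=>E/W=>E/W/W=>E/W/W/W=>E/W/W/W/W=>W/W/W/W/W=>a/W/W/W/W=>a/a/W/W/W=>a/a/(E)/W/W=>a/a/(W)/W/W=>a/a/(a)/W/W=>a/a/(a)/a/W=>a/a/(a)/a/a

E => E/W   [E ::= E / W]
E/W => E/W/W   [E ::= E / W]
E/W/W => E/W/W/W   [E ::= E / W]
E/W/W/W => E/W/W/W/W   [E ::= E / W]
E/W/W/W/W => W/W/W/W/W   [E ::= W]
W/W/W/W/W => a/W/W/W/W   [W ::= a]
a/W/W/W/W => a/a/W/W/W   [W ::= a]
a/a/W/W/W => a/a/(E)/W/W   [W ::= ( E )]
a/a/(E)/W/W => a/a/(W)/W/W   [E ::= W]
a/a/(W)/W/W => a/a/(a)/W/W   [W ::= a]
a/a/(a)/W/W => a/a/(a)/a/W   [W ::= a]
a/a/(a)/a/W => a/a/(a)/a/a   [W ::= a]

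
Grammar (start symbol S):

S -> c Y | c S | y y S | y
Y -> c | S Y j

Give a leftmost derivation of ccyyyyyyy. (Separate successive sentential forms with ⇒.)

S ⇒ cS   [S -> c S]
cS ⇒ ccS   [S -> c S]
ccS ⇒ ccyyS   [S -> y y S]
ccyyS ⇒ ccyyyyS   [S -> y y S]
ccyyyyS ⇒ ccyyyyyyS   [S -> y y S]
ccyyyyyyS ⇒ ccyyyyyyy   [S -> y]

S ⇒ cS ⇒ ccS ⇒ ccyyS ⇒ ccyyyyS ⇒ ccyyyyyyS ⇒ ccyyyyyyy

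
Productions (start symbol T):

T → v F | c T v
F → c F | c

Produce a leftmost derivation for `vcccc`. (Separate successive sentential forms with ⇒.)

T ⇒ vF ⇒ vcF ⇒ vccF ⇒ vcccF ⇒ vcccc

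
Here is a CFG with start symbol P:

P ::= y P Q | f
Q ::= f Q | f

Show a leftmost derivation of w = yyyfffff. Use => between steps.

P => yPQ   [P ::= y P Q]
yPQ => yyPQQ   [P ::= y P Q]
yyPQQ => yyyPQQQ   [P ::= y P Q]
yyyPQQQ => yyyfQQQ   [P ::= f]
yyyfQQQ => yyyffQQQ   [Q ::= f Q]
yyyffQQQ => yyyfffQQ   [Q ::= f]
yyyfffQQ => yyyffffQ   [Q ::= f]
yyyffffQ => yyyfffff   [Q ::= f]

P => yPQ => yyPQQ => yyyPQQQ => yyyfQQQ => yyyffQQQ => yyyfffQQ => yyyffffQ => yyyfffff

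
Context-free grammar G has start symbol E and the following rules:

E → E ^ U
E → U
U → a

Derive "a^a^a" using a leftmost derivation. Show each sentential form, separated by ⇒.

E ⇒ E^U ⇒ E^U^U ⇒ U^U^U ⇒ a^U^U ⇒ a^a^U ⇒ a^a^a

E ⇒ E^U   [E → E ^ U]
E^U ⇒ E^U^U   [E → E ^ U]
E^U^U ⇒ U^U^U   [E → U]
U^U^U ⇒ a^U^U   [U → a]
a^U^U ⇒ a^a^U   [U → a]
a^a^U ⇒ a^a^a   [U → a]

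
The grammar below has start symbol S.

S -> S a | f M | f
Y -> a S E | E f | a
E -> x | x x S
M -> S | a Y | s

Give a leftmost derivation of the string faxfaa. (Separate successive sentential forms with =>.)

S => Sa => Saa => fMaa => faYaa => faEfaa => faxfaa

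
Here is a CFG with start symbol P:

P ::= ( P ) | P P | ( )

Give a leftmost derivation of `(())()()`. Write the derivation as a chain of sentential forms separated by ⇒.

P ⇒ PP   [P ::= P P]
PP ⇒ PPP   [P ::= P P]
PPP ⇒ (P)PP   [P ::= ( P )]
(P)PP ⇒ (())PP   [P ::= ( )]
(())PP ⇒ (())()P   [P ::= ( )]
(())()P ⇒ (())()()   [P ::= ( )]

P ⇒ PP ⇒ PPP ⇒ (P)PP ⇒ (())PP ⇒ (())()P ⇒ (())()()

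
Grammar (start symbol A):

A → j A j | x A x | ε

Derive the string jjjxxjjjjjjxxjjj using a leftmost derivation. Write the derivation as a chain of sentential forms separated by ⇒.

A ⇒ jAj ⇒ jjAjj ⇒ jjjAjjj ⇒ jjjxAxjjj ⇒ jjjxxAxxjjj ⇒ jjjxxjAjxxjjj ⇒ jjjxxjjAjjxxjjj ⇒ jjjxxjjjAjjjxxjjj ⇒ jjjxxjjjjjjxxjjj

A ⇒ jAj   [A → j A j]
jAj ⇒ jjAjj   [A → j A j]
jjAjj ⇒ jjjAjjj   [A → j A j]
jjjAjjj ⇒ jjjxAxjjj   [A → x A x]
jjjxAxjjj ⇒ jjjxxAxxjjj   [A → x A x]
jjjxxAxxjjj ⇒ jjjxxjAjxxjjj   [A → j A j]
jjjxxjAjxxjjj ⇒ jjjxxjjAjjxxjjj   [A → j A j]
jjjxxjjAjjxxjjj ⇒ jjjxxjjjAjjjxxjjj   [A → j A j]
jjjxxjjjAjjjxxjjj ⇒ jjjxxjjjjjjxxjjj   [A → ε]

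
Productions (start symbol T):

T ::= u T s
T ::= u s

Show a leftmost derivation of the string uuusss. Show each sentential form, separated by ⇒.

T ⇒ uTs   [T ::= u T s]
uTs ⇒ uuTss   [T ::= u T s]
uuTss ⇒ uuusss   [T ::= u s]

T ⇒ uTs ⇒ uuTss ⇒ uuusss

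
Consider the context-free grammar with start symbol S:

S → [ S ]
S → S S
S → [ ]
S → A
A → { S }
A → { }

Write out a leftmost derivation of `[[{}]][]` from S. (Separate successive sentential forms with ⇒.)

S⇒SS⇒[S]S⇒[[S]]S⇒[[A]]S⇒[[{}]]S⇒[[{}]][]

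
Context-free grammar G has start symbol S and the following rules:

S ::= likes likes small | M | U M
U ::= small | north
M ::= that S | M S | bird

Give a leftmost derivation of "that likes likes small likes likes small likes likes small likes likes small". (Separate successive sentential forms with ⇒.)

S ⇒ M   [S ::= M]
M ⇒ M S   [M ::= M S]
M S ⇒ M S S   [M ::= M S]
M S S ⇒ M S S S   [M ::= M S]
M S S S ⇒ that S S S S   [M ::= that S]
that S S S S ⇒ that likes likes small S S S   [S ::= likes likes small]
that likes likes small S S S ⇒ that likes likes small likes likes small S S   [S ::= likes likes small]
that likes likes small likes likes small S S ⇒ that likes likes small likes likes small likes likes small S   [S ::= likes likes small]
that likes likes small likes likes small likes likes small S ⇒ that likes likes small likes likes small likes likes small likes likes small   [S ::= likes likes small]

S ⇒ M ⇒ M S ⇒ M S S ⇒ M S S S ⇒ that S S S S ⇒ that likes likes small S S S ⇒ that likes likes small likes likes small S S ⇒ that likes likes small likes likes small likes likes small S ⇒ that likes likes small likes likes small likes likes small likes likes small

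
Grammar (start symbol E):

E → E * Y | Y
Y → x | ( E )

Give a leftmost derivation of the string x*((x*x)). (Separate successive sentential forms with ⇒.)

E ⇒ E*Y ⇒ Y*Y ⇒ x*Y ⇒ x*(E) ⇒ x*(Y) ⇒ x*((E)) ⇒ x*((E*Y)) ⇒ x*((Y*Y)) ⇒ x*((x*Y)) ⇒ x*((x*x))

E ⇒ E*Y   [E → E * Y]
E*Y ⇒ Y*Y   [E → Y]
Y*Y ⇒ x*Y   [Y → x]
x*Y ⇒ x*(E)   [Y → ( E )]
x*(E) ⇒ x*(Y)   [E → Y]
x*(Y) ⇒ x*((E))   [Y → ( E )]
x*((E)) ⇒ x*((E*Y))   [E → E * Y]
x*((E*Y)) ⇒ x*((Y*Y))   [E → Y]
x*((Y*Y)) ⇒ x*((x*Y))   [Y → x]
x*((x*Y)) ⇒ x*((x*x))   [Y → x]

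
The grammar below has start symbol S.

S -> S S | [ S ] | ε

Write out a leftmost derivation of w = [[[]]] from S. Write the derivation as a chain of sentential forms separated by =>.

S => SS => SSS => [S]SS => [SS]SS => [[S]S]SS => [[SS]S]SS => [[SSS]S]SS => [[[S]SS]S]SS => [[[]SS]S]SS => [[[]S]S]SS => [[[]]S]SS => [[[]]]SS => [[[]]]S => [[[]]]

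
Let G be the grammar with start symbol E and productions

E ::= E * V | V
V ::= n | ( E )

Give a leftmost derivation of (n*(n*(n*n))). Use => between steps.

E => V => (E) => (E*V) => (V*V) => (n*V) => (n*(E)) => (n*(E*V)) => (n*(V*V)) => (n*(n*V)) => (n*(n*(E))) => (n*(n*(E*V))) => (n*(n*(V*V))) => (n*(n*(n*V))) => (n*(n*(n*n)))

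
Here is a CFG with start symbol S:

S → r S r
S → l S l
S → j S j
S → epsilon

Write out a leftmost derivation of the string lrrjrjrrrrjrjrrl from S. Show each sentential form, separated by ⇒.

S ⇒ lSl ⇒ lrSrl ⇒ lrrSrrl ⇒ lrrjSjrrl ⇒ lrrjrSrjrrl ⇒ lrrjrjSjrjrrl ⇒ lrrjrjrSrjrjrrl ⇒ lrrjrjrrSrrjrjrrl ⇒ lrrjrjrrrrjrjrrl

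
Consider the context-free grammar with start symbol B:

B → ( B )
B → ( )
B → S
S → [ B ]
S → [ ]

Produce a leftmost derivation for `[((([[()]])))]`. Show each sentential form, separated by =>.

B => S => [B] => [(B)] => [((B))] => [(((B)))] => [(((S)))] => [((([B])))] => [((([S])))] => [((([[B]])))] => [((([[()]])))]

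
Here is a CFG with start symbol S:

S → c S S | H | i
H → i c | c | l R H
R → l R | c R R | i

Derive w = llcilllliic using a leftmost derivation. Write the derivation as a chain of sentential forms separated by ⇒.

S ⇒ H ⇒ lRH ⇒ llRH ⇒ llcRRH ⇒ llciRH ⇒ llcilRH ⇒ llcillRH ⇒ llcilllRH ⇒ llcillllRH ⇒ llcilllliH ⇒ llcilllliic

S ⇒ H   [S → H]
H ⇒ lRH   [H → l R H]
lRH ⇒ llRH   [R → l R]
llRH ⇒ llcRRH   [R → c R R]
llcRRH ⇒ llciRH   [R → i]
llciRH ⇒ llcilRH   [R → l R]
llcilRH ⇒ llcillRH   [R → l R]
llcillRH ⇒ llcilllRH   [R → l R]
llcilllRH ⇒ llcillllRH   [R → l R]
llcillllRH ⇒ llcilllliH   [R → i]
llcilllliH ⇒ llcilllliic   [H → i c]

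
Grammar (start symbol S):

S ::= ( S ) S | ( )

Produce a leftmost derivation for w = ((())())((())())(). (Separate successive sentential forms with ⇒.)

S⇒(S)S⇒((S)S)S⇒((())S)S⇒((())())S⇒((())())(S)S⇒((())())((S)S)S⇒((())())((())S)S⇒((())())((())())S⇒((())())((())())()

S ⇒ (S)S   [S ::= ( S ) S]
(S)S ⇒ ((S)S)S   [S ::= ( S ) S]
((S)S)S ⇒ ((())S)S   [S ::= ( )]
((())S)S ⇒ ((())())S   [S ::= ( )]
((())())S ⇒ ((())())(S)S   [S ::= ( S ) S]
((())())(S)S ⇒ ((())())((S)S)S   [S ::= ( S ) S]
((())())((S)S)S ⇒ ((())())((())S)S   [S ::= ( )]
((())())((())S)S ⇒ ((())())((())())S   [S ::= ( )]
((())())((())())S ⇒ ((())())((())())()   [S ::= ( )]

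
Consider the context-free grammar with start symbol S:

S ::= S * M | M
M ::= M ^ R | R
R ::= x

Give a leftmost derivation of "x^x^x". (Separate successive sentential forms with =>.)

S => M => M^R => M^R^R => R^R^R => x^R^R => x^x^R => x^x^x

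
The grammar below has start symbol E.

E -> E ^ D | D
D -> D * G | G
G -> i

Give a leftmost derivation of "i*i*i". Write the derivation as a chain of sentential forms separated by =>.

E=>D=>D*G=>D*G*G=>G*G*G=>i*G*G=>i*i*G=>i*i*i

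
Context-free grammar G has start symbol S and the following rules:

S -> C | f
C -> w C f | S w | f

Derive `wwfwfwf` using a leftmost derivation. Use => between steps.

S => C   [S -> C]
C => wCf   [C -> w C f]
wCf => wSwf   [C -> S w]
wSwf => wCwf   [S -> C]
wCwf => wwCfwf   [C -> w C f]
wwCfwf => wwSwfwf   [C -> S w]
wwSwfwf => wwfwfwf   [S -> f]

S=>C=>wCf=>wSwf=>wCwf=>wwCfwf=>wwSwfwf=>wwfwfwf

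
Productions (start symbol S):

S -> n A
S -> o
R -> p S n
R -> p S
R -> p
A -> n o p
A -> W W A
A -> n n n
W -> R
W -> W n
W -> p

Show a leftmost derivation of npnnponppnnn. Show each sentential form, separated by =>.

S=>nA=>nWWA=>nWnWA=>nWnnWA=>npnnWA=>npnnRA=>npnnpSnA=>npnnponA=>npnnponWWA=>npnnponpWA=>npnnponppA=>npnnponppnnn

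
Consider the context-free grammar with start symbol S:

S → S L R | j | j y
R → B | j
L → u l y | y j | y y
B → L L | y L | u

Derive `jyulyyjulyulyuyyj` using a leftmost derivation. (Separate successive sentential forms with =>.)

S => SLR   [S → S L R]
SLR => SLRLR   [S → S L R]
SLRLR => SLRLRLR   [S → S L R]
SLRLRLR => jyLRLRLR   [S → j y]
jyLRLRLR => jyulyRLRLR   [L → u l y]
jyulyRLRLR => jyulyBLRLR   [R → B]
jyulyBLRLR => jyulyLLLRLR   [B → L L]
jyulyLLLRLR => jyulyyjLLRLR   [L → y j]
jyulyyjLLRLR => jyulyyjulyLRLR   [L → u l y]
jyulyyjulyLRLR => jyulyyjulyulyRLR   [L → u l y]
jyulyyjulyulyRLR => jyulyyjulyulyBLR   [R → B]
jyulyyjulyulyBLR => jyulyyjulyulyuLR   [B → u]
jyulyyjulyulyuLR => jyulyyjulyulyuyyR   [L → y y]
jyulyyjulyulyuyyR => jyulyyjulyulyuyyj   [R → j]

S => SLR => SLRLR => SLRLRLR => jyLRLRLR => jyulyRLRLR => jyulyBLRLR => jyulyLLLRLR => jyulyyjLLRLR => jyulyyjulyLRLR => jyulyyjulyulyRLR => jyulyyjulyulyBLR => jyulyyjulyulyuLR => jyulyyjulyulyuyyR => jyulyyjulyulyuyyj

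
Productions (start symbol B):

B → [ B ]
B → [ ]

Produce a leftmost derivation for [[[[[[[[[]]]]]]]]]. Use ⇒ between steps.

B ⇒ [B] ⇒ [[B]] ⇒ [[[B]]] ⇒ [[[[B]]]] ⇒ [[[[[B]]]]] ⇒ [[[[[[B]]]]]] ⇒ [[[[[[[B]]]]]]] ⇒ [[[[[[[[B]]]]]]]] ⇒ [[[[[[[[[]]]]]]]]]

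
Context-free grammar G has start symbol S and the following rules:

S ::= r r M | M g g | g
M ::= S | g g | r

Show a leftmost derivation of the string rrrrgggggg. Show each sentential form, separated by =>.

S => Mgg => Sgg => Mgggg => Sgggg => rrMgggg => rrSgggg => rrrrMgggg => rrrrgggggg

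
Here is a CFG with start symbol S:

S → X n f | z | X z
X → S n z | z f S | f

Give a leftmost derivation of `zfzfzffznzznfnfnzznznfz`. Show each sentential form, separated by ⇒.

S⇒Xz⇒zfSz⇒zfXnfz⇒zfSnznfz⇒zfXznznfz⇒zfSnzznznfz⇒zfXnfnzznznfz⇒zfzfSnfnzznznfz⇒zfzfXnfnfnzznznfz⇒zfzfzfSnfnfnzznznfz⇒zfzfzfXznfnfnzznznfz⇒zfzfzfSnzznfnfnzznznfz⇒zfzfzfXznzznfnfnzznznfz⇒zfzfzffznzznfnfnzznznfz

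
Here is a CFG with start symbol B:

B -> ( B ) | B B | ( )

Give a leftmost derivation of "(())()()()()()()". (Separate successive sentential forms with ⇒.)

B⇒BB⇒BBB⇒BBBB⇒BBBBB⇒(B)BBBB⇒(())BBBB⇒(())BBBBB⇒(())BBBBBB⇒(())()BBBBB⇒(())()()BBBB⇒(())()()()BBB⇒(())()()()()BB⇒(())()()()()()B⇒(())()()()()()()

B ⇒ BB   [B -> B B]
BB ⇒ BBB   [B -> B B]
BBB ⇒ BBBB   [B -> B B]
BBBB ⇒ BBBBB   [B -> B B]
BBBBB ⇒ (B)BBBB   [B -> ( B )]
(B)BBBB ⇒ (())BBBB   [B -> ( )]
(())BBBB ⇒ (())BBBBB   [B -> B B]
(())BBBBB ⇒ (())BBBBBB   [B -> B B]
(())BBBBBB ⇒ (())()BBBBB   [B -> ( )]
(())()BBBBB ⇒ (())()()BBBB   [B -> ( )]
(())()()BBBB ⇒ (())()()()BBB   [B -> ( )]
(())()()()BBB ⇒ (())()()()()BB   [B -> ( )]
(())()()()()BB ⇒ (())()()()()()B   [B -> ( )]
(())()()()()()B ⇒ (())()()()()()()   [B -> ( )]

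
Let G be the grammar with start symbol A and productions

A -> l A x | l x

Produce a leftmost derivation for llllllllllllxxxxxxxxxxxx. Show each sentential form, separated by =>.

A => lAx => llAxx => lllAxxx => llllAxxxx => lllllAxxxxx => llllllAxxxxxx => lllllllAxxxxxxx => llllllllAxxxxxxxx => lllllllllAxxxxxxxxx => llllllllllAxxxxxxxxxx => lllllllllllAxxxxxxxxxxx => llllllllllllxxxxxxxxxxxx

A => lAx   [A -> l A x]
lAx => llAxx   [A -> l A x]
llAxx => lllAxxx   [A -> l A x]
lllAxxx => llllAxxxx   [A -> l A x]
llllAxxxx => lllllAxxxxx   [A -> l A x]
lllllAxxxxx => llllllAxxxxxx   [A -> l A x]
llllllAxxxxxx => lllllllAxxxxxxx   [A -> l A x]
lllllllAxxxxxxx => llllllllAxxxxxxxx   [A -> l A x]
llllllllAxxxxxxxx => lllllllllAxxxxxxxxx   [A -> l A x]
lllllllllAxxxxxxxxx => llllllllllAxxxxxxxxxx   [A -> l A x]
llllllllllAxxxxxxxxxx => lllllllllllAxxxxxxxxxxx   [A -> l A x]
lllllllllllAxxxxxxxxxxx => llllllllllllxxxxxxxxxxxx   [A -> l x]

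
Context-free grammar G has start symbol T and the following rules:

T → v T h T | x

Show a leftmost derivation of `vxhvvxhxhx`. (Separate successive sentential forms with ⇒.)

T ⇒ vThT   [T → v T h T]
vThT ⇒ vxhT   [T → x]
vxhT ⇒ vxhvThT   [T → v T h T]
vxhvThT ⇒ vxhvvThThT   [T → v T h T]
vxhvvThThT ⇒ vxhvvxhThT   [T → x]
vxhvvxhThT ⇒ vxhvvxhxhT   [T → x]
vxhvvxhxhT ⇒ vxhvvxhxhx   [T → x]

T ⇒ vThT ⇒ vxhT ⇒ vxhvThT ⇒ vxhvvThThT ⇒ vxhvvxhThT ⇒ vxhvvxhxhT ⇒ vxhvvxhxhx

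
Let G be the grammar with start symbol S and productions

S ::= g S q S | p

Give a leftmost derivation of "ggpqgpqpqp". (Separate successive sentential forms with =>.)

S => gSqS => ggSqSqS => ggpqSqS => ggpqgSqSqS => ggpqgpqSqS => ggpqgpqpqS => ggpqgpqpqp

S => gSqS   [S ::= g S q S]
gSqS => ggSqSqS   [S ::= g S q S]
ggSqSqS => ggpqSqS   [S ::= p]
ggpqSqS => ggpqgSqSqS   [S ::= g S q S]
ggpqgSqSqS => ggpqgpqSqS   [S ::= p]
ggpqgpqSqS => ggpqgpqpqS   [S ::= p]
ggpqgpqpqS => ggpqgpqpqp   [S ::= p]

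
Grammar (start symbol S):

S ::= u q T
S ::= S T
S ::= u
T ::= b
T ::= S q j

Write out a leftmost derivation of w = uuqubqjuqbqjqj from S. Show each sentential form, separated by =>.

S => ST => uT => uSqj => uSTqj => uuqTTqj => uuqSqjTqj => uuqSTqjTqj => uuquTqjTqj => uuqubqjTqj => uuqubqjSqjqj => uuqubqjuqTqjqj => uuqubqjuqbqjqj

S => ST   [S ::= S T]
ST => uT   [S ::= u]
uT => uSqj   [T ::= S q j]
uSqj => uSTqj   [S ::= S T]
uSTqj => uuqTTqj   [S ::= u q T]
uuqTTqj => uuqSqjTqj   [T ::= S q j]
uuqSqjTqj => uuqSTqjTqj   [S ::= S T]
uuqSTqjTqj => uuquTqjTqj   [S ::= u]
uuquTqjTqj => uuqubqjTqj   [T ::= b]
uuqubqjTqj => uuqubqjSqjqj   [T ::= S q j]
uuqubqjSqjqj => uuqubqjuqTqjqj   [S ::= u q T]
uuqubqjuqTqjqj => uuqubqjuqbqjqj   [T ::= b]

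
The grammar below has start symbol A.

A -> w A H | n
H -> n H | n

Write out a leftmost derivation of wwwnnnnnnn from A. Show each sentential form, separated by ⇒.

A ⇒ wAH   [A -> w A H]
wAH ⇒ wwAHH   [A -> w A H]
wwAHH ⇒ wwwAHHH   [A -> w A H]
wwwAHHH ⇒ wwwnHHH   [A -> n]
wwwnHHH ⇒ wwwnnHHH   [H -> n H]
wwwnnHHH ⇒ wwwnnnHHH   [H -> n H]
wwwnnnHHH ⇒ wwwnnnnHH   [H -> n]
wwwnnnnHH ⇒ wwwnnnnnHH   [H -> n H]
wwwnnnnnHH ⇒ wwwnnnnnnH   [H -> n]
wwwnnnnnnH ⇒ wwwnnnnnnn   [H -> n]

A ⇒ wAH ⇒ wwAHH ⇒ wwwAHHH ⇒ wwwnHHH ⇒ wwwnnHHH ⇒ wwwnnnHHH ⇒ wwwnnnnHH ⇒ wwwnnnnnHH ⇒ wwwnnnnnnH ⇒ wwwnnnnnnn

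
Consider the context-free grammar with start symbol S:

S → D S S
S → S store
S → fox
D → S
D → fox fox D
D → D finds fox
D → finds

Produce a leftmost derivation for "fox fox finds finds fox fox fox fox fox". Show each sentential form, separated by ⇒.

S ⇒ D S S ⇒ fox fox D S S ⇒ fox fox S S S ⇒ fox fox D S S S S ⇒ fox fox D finds fox S S S S ⇒ fox fox finds finds fox S S S S ⇒ fox fox finds finds fox fox S S S ⇒ fox fox finds finds fox fox fox S S ⇒ fox fox finds finds fox fox fox fox S ⇒ fox fox finds finds fox fox fox fox fox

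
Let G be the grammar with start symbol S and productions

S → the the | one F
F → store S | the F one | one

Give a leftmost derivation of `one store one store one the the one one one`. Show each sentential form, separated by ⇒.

S ⇒ one F ⇒ one store S ⇒ one store one F ⇒ one store one store S ⇒ one store one store one F ⇒ one store one store one the F one ⇒ one store one store one the the F one one ⇒ one store one store one the the one one one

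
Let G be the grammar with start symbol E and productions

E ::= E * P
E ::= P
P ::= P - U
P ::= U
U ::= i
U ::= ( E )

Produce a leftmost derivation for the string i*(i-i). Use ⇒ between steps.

E ⇒ E*P   [E ::= E * P]
E*P ⇒ P*P   [E ::= P]
P*P ⇒ U*P   [P ::= U]
U*P ⇒ i*P   [U ::= i]
i*P ⇒ i*U   [P ::= U]
i*U ⇒ i*(E)   [U ::= ( E )]
i*(E) ⇒ i*(P)   [E ::= P]
i*(P) ⇒ i*(P-U)   [P ::= P - U]
i*(P-U) ⇒ i*(U-U)   [P ::= U]
i*(U-U) ⇒ i*(i-U)   [U ::= i]
i*(i-U) ⇒ i*(i-i)   [U ::= i]

E⇒E*P⇒P*P⇒U*P⇒i*P⇒i*U⇒i*(E)⇒i*(P)⇒i*(P-U)⇒i*(U-U)⇒i*(i-U)⇒i*(i-i)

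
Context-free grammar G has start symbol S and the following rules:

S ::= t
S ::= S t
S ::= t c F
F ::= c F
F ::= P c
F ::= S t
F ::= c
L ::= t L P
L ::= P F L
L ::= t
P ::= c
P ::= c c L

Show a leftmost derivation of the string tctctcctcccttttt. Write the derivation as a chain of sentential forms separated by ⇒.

S ⇒ tcF ⇒ tcSt ⇒ tctcFt ⇒ tctcStt ⇒ tctcSttt ⇒ tctctcFttt ⇒ tctctccFttt ⇒ tctctccStttt ⇒ tctctccSttttt ⇒ tctctcctcFttttt ⇒ tctctcctcPcttttt ⇒ tctctcctcccttttt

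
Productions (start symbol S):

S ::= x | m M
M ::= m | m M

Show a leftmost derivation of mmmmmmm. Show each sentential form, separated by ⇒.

S ⇒ mM ⇒ mmM ⇒ mmmM ⇒ mmmmM ⇒ mmmmmM ⇒ mmmmmmM ⇒ mmmmmmm

S ⇒ mM   [S ::= m M]
mM ⇒ mmM   [M ::= m M]
mmM ⇒ mmmM   [M ::= m M]
mmmM ⇒ mmmmM   [M ::= m M]
mmmmM ⇒ mmmmmM   [M ::= m M]
mmmmmM ⇒ mmmmmmM   [M ::= m M]
mmmmmmM ⇒ mmmmmmm   [M ::= m]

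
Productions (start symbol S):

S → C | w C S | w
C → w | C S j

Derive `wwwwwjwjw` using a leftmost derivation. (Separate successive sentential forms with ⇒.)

S⇒wCS⇒wCSjS⇒wwSjS⇒wwwCSjS⇒wwwCSjSjS⇒wwwwSjSjS⇒wwwwwjSjS⇒wwwwwjwjS⇒wwwwwjwjw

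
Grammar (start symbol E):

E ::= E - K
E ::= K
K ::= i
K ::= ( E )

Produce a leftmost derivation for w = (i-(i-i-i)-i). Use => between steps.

E => K   [E ::= K]
K => (E)   [K ::= ( E )]
(E) => (E-K)   [E ::= E - K]
(E-K) => (E-K-K)   [E ::= E - K]
(E-K-K) => (K-K-K)   [E ::= K]
(K-K-K) => (i-K-K)   [K ::= i]
(i-K-K) => (i-(E)-K)   [K ::= ( E )]
(i-(E)-K) => (i-(E-K)-K)   [E ::= E - K]
(i-(E-K)-K) => (i-(E-K-K)-K)   [E ::= E - K]
(i-(E-K-K)-K) => (i-(K-K-K)-K)   [E ::= K]
(i-(K-K-K)-K) => (i-(i-K-K)-K)   [K ::= i]
(i-(i-K-K)-K) => (i-(i-i-K)-K)   [K ::= i]
(i-(i-i-K)-K) => (i-(i-i-i)-K)   [K ::= i]
(i-(i-i-i)-K) => (i-(i-i-i)-i)   [K ::= i]

E=>K=>(E)=>(E-K)=>(E-K-K)=>(K-K-K)=>(i-K-K)=>(i-(E)-K)=>(i-(E-K)-K)=>(i-(E-K-K)-K)=>(i-(K-K-K)-K)=>(i-(i-K-K)-K)=>(i-(i-i-K)-K)=>(i-(i-i-i)-K)=>(i-(i-i-i)-i)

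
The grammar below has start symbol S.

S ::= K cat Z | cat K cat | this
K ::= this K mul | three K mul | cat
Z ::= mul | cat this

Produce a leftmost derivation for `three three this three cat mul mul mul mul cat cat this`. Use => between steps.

S => K cat Z => three K mul cat Z => three three K mul mul cat Z => three three this K mul mul mul cat Z => three three this three K mul mul mul mul cat Z => three three this three cat mul mul mul mul cat Z => three three this three cat mul mul mul mul cat cat this

S => K cat Z   [S ::= K cat Z]
K cat Z => three K mul cat Z   [K ::= three K mul]
three K mul cat Z => three three K mul mul cat Z   [K ::= three K mul]
three three K mul mul cat Z => three three this K mul mul mul cat Z   [K ::= this K mul]
three three this K mul mul mul cat Z => three three this three K mul mul mul mul cat Z   [K ::= three K mul]
three three this three K mul mul mul mul cat Z => three three this three cat mul mul mul mul cat Z   [K ::= cat]
three three this three cat mul mul mul mul cat Z => three three this three cat mul mul mul mul cat cat this   [Z ::= cat this]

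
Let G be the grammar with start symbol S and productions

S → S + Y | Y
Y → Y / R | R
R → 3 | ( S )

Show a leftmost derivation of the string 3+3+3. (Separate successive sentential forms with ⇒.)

S ⇒ S+Y   [S → S + Y]
S+Y ⇒ S+Y+Y   [S → S + Y]
S+Y+Y ⇒ Y+Y+Y   [S → Y]
Y+Y+Y ⇒ R+Y+Y   [Y → R]
R+Y+Y ⇒ 3+Y+Y   [R → 3]
3+Y+Y ⇒ 3+R+Y   [Y → R]
3+R+Y ⇒ 3+3+Y   [R → 3]
3+3+Y ⇒ 3+3+R   [Y → R]
3+3+R ⇒ 3+3+3   [R → 3]

S ⇒ S+Y ⇒ S+Y+Y ⇒ Y+Y+Y ⇒ R+Y+Y ⇒ 3+Y+Y ⇒ 3+R+Y ⇒ 3+3+Y ⇒ 3+3+R ⇒ 3+3+3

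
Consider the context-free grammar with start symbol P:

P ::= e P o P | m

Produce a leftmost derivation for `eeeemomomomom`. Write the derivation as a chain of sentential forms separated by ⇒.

P ⇒ ePoP ⇒ eePoPoP ⇒ eeePoPoPoP ⇒ eeeePoPoPoPoP ⇒ eeeemoPoPoPoP ⇒ eeeemomoPoPoP ⇒ eeeemomomoPoP ⇒ eeeemomomomoP ⇒ eeeemomomomom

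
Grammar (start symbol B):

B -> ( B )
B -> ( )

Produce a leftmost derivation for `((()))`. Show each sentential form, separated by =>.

B => (B)   [B -> ( B )]
(B) => ((B))   [B -> ( B )]
((B)) => ((()))   [B -> ( )]

B => (B) => ((B)) => ((()))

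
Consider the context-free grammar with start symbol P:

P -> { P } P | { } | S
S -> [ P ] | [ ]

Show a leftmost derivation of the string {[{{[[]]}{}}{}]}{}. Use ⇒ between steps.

P ⇒ {P}P   [P -> { P } P]
{P}P ⇒ {S}P   [P -> S]
{S}P ⇒ {[P]}P   [S -> [ P ]]
{[P]}P ⇒ {[{P}P]}P   [P -> { P } P]
{[{P}P]}P ⇒ {[{{P}P}P]}P   [P -> { P } P]
{[{{P}P}P]}P ⇒ {[{{S}P}P]}P   [P -> S]
{[{{S}P}P]}P ⇒ {[{{[P]}P}P]}P   [S -> [ P ]]
{[{{[P]}P}P]}P ⇒ {[{{[S]}P}P]}P   [P -> S]
{[{{[S]}P}P]}P ⇒ {[{{[[]]}P}P]}P   [S -> [ ]]
{[{{[[]]}P}P]}P ⇒ {[{{[[]]}{}}P]}P   [P -> { }]
{[{{[[]]}{}}P]}P ⇒ {[{{[[]]}{}}{}]}P   [P -> { }]
{[{{[[]]}{}}{}]}P ⇒ {[{{[[]]}{}}{}]}{}   [P -> { }]

P ⇒ {P}P ⇒ {S}P ⇒ {[P]}P ⇒ {[{P}P]}P ⇒ {[{{P}P}P]}P ⇒ {[{{S}P}P]}P ⇒ {[{{[P]}P}P]}P ⇒ {[{{[S]}P}P]}P ⇒ {[{{[[]]}P}P]}P ⇒ {[{{[[]]}{}}P]}P ⇒ {[{{[[]]}{}}{}]}P ⇒ {[{{[[]]}{}}{}]}{}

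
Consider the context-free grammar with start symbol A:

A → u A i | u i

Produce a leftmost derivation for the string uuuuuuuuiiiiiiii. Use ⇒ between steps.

A ⇒ uAi ⇒ uuAii ⇒ uuuAiii ⇒ uuuuAiiii ⇒ uuuuuAiiiii ⇒ uuuuuuAiiiiii ⇒ uuuuuuuAiiiiiii ⇒ uuuuuuuuiiiiiiii

A ⇒ uAi   [A → u A i]
uAi ⇒ uuAii   [A → u A i]
uuAii ⇒ uuuAiii   [A → u A i]
uuuAiii ⇒ uuuuAiiii   [A → u A i]
uuuuAiiii ⇒ uuuuuAiiiii   [A → u A i]
uuuuuAiiiii ⇒ uuuuuuAiiiiii   [A → u A i]
uuuuuuAiiiiii ⇒ uuuuuuuAiiiiiii   [A → u A i]
uuuuuuuAiiiiiii ⇒ uuuuuuuuiiiiiiii   [A → u i]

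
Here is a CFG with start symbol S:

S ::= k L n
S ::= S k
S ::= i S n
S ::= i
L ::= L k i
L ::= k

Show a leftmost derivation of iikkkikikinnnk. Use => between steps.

S => Sk   [S ::= S k]
Sk => iSnk   [S ::= i S n]
iSnk => iiSnnk   [S ::= i S n]
iiSnnk => iikLnnnk   [S ::= k L n]
iikLnnnk => iikLkinnnk   [L ::= L k i]
iikLkinnnk => iikLkikinnnk   [L ::= L k i]
iikLkikinnnk => iikLkikikinnnk   [L ::= L k i]
iikLkikikinnnk => iikkkikikinnnk   [L ::= k]

S => Sk => iSnk => iiSnnk => iikLnnnk => iikLkinnnk => iikLkikinnnk => iikLkikikinnnk => iikkkikikinnnk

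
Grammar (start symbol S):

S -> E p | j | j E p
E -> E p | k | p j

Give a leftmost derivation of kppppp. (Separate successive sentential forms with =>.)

S=>Ep=>Epp=>Eppp=>Epppp=>Eppppp=>kppppp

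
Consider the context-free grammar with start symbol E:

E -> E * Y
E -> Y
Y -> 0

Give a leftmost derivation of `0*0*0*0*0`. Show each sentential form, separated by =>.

E=>E*Y=>E*Y*Y=>E*Y*Y*Y=>E*Y*Y*Y*Y=>Y*Y*Y*Y*Y=>0*Y*Y*Y*Y=>0*0*Y*Y*Y=>0*0*0*Y*Y=>0*0*0*0*Y=>0*0*0*0*0

E => E*Y   [E -> E * Y]
E*Y => E*Y*Y   [E -> E * Y]
E*Y*Y => E*Y*Y*Y   [E -> E * Y]
E*Y*Y*Y => E*Y*Y*Y*Y   [E -> E * Y]
E*Y*Y*Y*Y => Y*Y*Y*Y*Y   [E -> Y]
Y*Y*Y*Y*Y => 0*Y*Y*Y*Y   [Y -> 0]
0*Y*Y*Y*Y => 0*0*Y*Y*Y   [Y -> 0]
0*0*Y*Y*Y => 0*0*0*Y*Y   [Y -> 0]
0*0*0*Y*Y => 0*0*0*0*Y   [Y -> 0]
0*0*0*0*Y => 0*0*0*0*0   [Y -> 0]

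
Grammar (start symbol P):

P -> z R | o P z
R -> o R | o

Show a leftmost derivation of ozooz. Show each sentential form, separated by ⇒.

P ⇒ oPz   [P -> o P z]
oPz ⇒ ozRz   [P -> z R]
ozRz ⇒ ozoRz   [R -> o R]
ozoRz ⇒ ozooz   [R -> o]

P ⇒ oPz ⇒ ozRz ⇒ ozoRz ⇒ ozooz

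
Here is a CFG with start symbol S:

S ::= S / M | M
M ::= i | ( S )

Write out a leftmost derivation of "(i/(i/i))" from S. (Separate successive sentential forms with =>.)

S => M => (S) => (S/M) => (M/M) => (i/M) => (i/(S)) => (i/(S/M)) => (i/(M/M)) => (i/(i/M)) => (i/(i/i))

S => M   [S ::= M]
M => (S)   [M ::= ( S )]
(S) => (S/M)   [S ::= S / M]
(S/M) => (M/M)   [S ::= M]
(M/M) => (i/M)   [M ::= i]
(i/M) => (i/(S))   [M ::= ( S )]
(i/(S)) => (i/(S/M))   [S ::= S / M]
(i/(S/M)) => (i/(M/M))   [S ::= M]
(i/(M/M)) => (i/(i/M))   [M ::= i]
(i/(i/M)) => (i/(i/i))   [M ::= i]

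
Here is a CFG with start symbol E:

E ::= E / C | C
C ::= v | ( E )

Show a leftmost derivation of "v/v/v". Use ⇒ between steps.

E⇒E/C⇒E/C/C⇒C/C/C⇒v/C/C⇒v/v/C⇒v/v/v

E ⇒ E/C   [E ::= E / C]
E/C ⇒ E/C/C   [E ::= E / C]
E/C/C ⇒ C/C/C   [E ::= C]
C/C/C ⇒ v/C/C   [C ::= v]
v/C/C ⇒ v/v/C   [C ::= v]
v/v/C ⇒ v/v/v   [C ::= v]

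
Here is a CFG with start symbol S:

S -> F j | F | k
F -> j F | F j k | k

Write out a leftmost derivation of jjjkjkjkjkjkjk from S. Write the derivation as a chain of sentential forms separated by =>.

S => F => jF => jjF => jjFjk => jjFjkjk => jjFjkjkjk => jjFjkjkjkjk => jjFjkjkjkjkjk => jjjFjkjkjkjkjk => jjjkjkjkjkjkjk

S => F   [S -> F]
F => jF   [F -> j F]
jF => jjF   [F -> j F]
jjF => jjFjk   [F -> F j k]
jjFjk => jjFjkjk   [F -> F j k]
jjFjkjk => jjFjkjkjk   [F -> F j k]
jjFjkjkjk => jjFjkjkjkjk   [F -> F j k]
jjFjkjkjkjk => jjFjkjkjkjkjk   [F -> F j k]
jjFjkjkjkjkjk => jjjFjkjkjkjkjk   [F -> j F]
jjjFjkjkjkjkjk => jjjkjkjkjkjkjk   [F -> k]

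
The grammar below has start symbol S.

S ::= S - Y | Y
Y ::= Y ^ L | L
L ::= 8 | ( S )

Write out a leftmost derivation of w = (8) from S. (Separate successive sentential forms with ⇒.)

S ⇒ Y   [S ::= Y]
Y ⇒ L   [Y ::= L]
L ⇒ (S)   [L ::= ( S )]
(S) ⇒ (Y)   [S ::= Y]
(Y) ⇒ (L)   [Y ::= L]
(L) ⇒ (8)   [L ::= 8]

S ⇒ Y ⇒ L ⇒ (S) ⇒ (Y) ⇒ (L) ⇒ (8)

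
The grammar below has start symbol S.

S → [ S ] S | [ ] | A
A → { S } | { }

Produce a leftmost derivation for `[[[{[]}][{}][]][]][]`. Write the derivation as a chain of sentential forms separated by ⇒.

S ⇒ [S]S   [S → [ S ] S]
[S]S ⇒ [[S]S]S   [S → [ S ] S]
[[S]S]S ⇒ [[[S]S]S]S   [S → [ S ] S]
[[[S]S]S]S ⇒ [[[A]S]S]S   [S → A]
[[[A]S]S]S ⇒ [[[{S}]S]S]S   [A → { S }]
[[[{S}]S]S]S ⇒ [[[{[]}]S]S]S   [S → [ ]]
[[[{[]}]S]S]S ⇒ [[[{[]}][S]S]S]S   [S → [ S ] S]
[[[{[]}][S]S]S]S ⇒ [[[{[]}][A]S]S]S   [S → A]
[[[{[]}][A]S]S]S ⇒ [[[{[]}][{}]S]S]S   [A → { }]
[[[{[]}][{}]S]S]S ⇒ [[[{[]}][{}][]]S]S   [S → [ ]]
[[[{[]}][{}][]]S]S ⇒ [[[{[]}][{}][]][]]S   [S → [ ]]
[[[{[]}][{}][]][]]S ⇒ [[[{[]}][{}][]][]][]   [S → [ ]]

S ⇒ [S]S ⇒ [[S]S]S ⇒ [[[S]S]S]S ⇒ [[[A]S]S]S ⇒ [[[{S}]S]S]S ⇒ [[[{[]}]S]S]S ⇒ [[[{[]}][S]S]S]S ⇒ [[[{[]}][A]S]S]S ⇒ [[[{[]}][{}]S]S]S ⇒ [[[{[]}][{}][]]S]S ⇒ [[[{[]}][{}][]][]]S ⇒ [[[{[]}][{}][]][]][]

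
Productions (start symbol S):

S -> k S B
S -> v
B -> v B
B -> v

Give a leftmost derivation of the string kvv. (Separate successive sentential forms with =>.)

S => kSB => kvB => kvv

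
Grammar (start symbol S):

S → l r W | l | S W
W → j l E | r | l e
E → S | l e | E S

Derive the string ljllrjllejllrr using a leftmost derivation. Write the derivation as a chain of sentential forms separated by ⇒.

S ⇒ SW   [S → S W]
SW ⇒ lW   [S → l]
lW ⇒ ljlE   [W → j l E]
ljlE ⇒ ljlS   [E → S]
ljlS ⇒ ljlSW   [S → S W]
ljlSW ⇒ ljllrWW   [S → l r W]
ljllrWW ⇒ ljllrjlEW   [W → j l E]
ljllrjlEW ⇒ ljllrjlleW   [E → l e]
ljllrjlleW ⇒ ljllrjllejlE   [W → j l E]
ljllrjllejlE ⇒ ljllrjllejlS   [E → S]
ljllrjllejlS ⇒ ljllrjllejllrW   [S → l r W]
ljllrjllejllrW ⇒ ljllrjllejllrr   [W → r]

S⇒SW⇒lW⇒ljlE⇒ljlS⇒ljlSW⇒ljllrWW⇒ljllrjlEW⇒ljllrjlleW⇒ljllrjllejlE⇒ljllrjllejlS⇒ljllrjllejllrW⇒ljllrjllejllrr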